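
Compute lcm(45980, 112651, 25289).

lcm(45980, 112651) = 45980·112651/gcd = 5179692980/2299 = 2253020
lcm(2253020, 25289) = 2253020·25289/gcd = 56976622780/2299 = 24783220

24783220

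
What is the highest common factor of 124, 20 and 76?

4

124 = 2² · 31; 20 = 2² · 5; 76 = 2² · 19
gcd takes min exponent of each prime: 2² = 4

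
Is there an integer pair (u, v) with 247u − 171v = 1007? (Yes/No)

Yes

gcd(247, 171): 247 = 1·171 + 76; 171 = 2·76 + 19; 76 = 4·19 + 0 → 19
19 divides 1007, so a solution exists.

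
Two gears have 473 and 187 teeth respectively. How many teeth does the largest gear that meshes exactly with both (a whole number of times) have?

Euclid: 473 = 2·187 + 99; 187 = 1·99 + 88; 99 = 1·88 + 11; 88 = 8·11 + 0. Last nonzero remainder: 11.

11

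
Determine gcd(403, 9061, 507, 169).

gcd(403, 9061): 9061 = 22·403 + 195; 403 = 2·195 + 13; 195 = 15·13 + 0 → 13
gcd(13, 507): 507 = 39·13 + 0 → 13
gcd(13, 169): 169 = 13·13 + 0 → 13

13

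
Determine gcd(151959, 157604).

1

151959 = 3 · 37³
157604 = 2² · 31² · 41
Common: 1 = 1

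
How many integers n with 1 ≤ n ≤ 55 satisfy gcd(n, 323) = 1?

Prime factors of 323: 17, 19. Count integers ≤ 55 divisible by none of them.
By inclusion–exclusion: 55 − ⌊55/17⌋ − ⌊55/19⌋ + ⌊55/323⌋ = 50.

50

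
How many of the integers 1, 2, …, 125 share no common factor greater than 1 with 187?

107

Prime factors of 187: 11, 17. Count integers ≤ 125 divisible by none of them.
By inclusion–exclusion: 125 − ⌊125/11⌋ − ⌊125/17⌋ + ⌊125/187⌋ = 107.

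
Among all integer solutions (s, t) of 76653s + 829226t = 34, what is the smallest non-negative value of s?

41292

Euclid: 829226 = 10·76653 + 62696; 76653 = 1·62696 + 13957; 62696 = 4·13957 + 6868; 13957 = 2·6868 + 221; 6868 = 31·221 + 17; 221 = 13·17 + 0 → gcd = 17; 34 = 17·2.
Back-substitution yields 76653·(-3743) + 829226·(346) = 17, so one solution is s = -3743·2 = -7486, t = 346·2 = 692.
Solutions in s differ by 829226/17 = 48778; the one in [0, 48778) is -7486 mod 48778 = 41292.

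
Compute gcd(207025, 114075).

Euclid: 207025 = 1·114075 + 92950; 114075 = 1·92950 + 21125; 92950 = 4·21125 + 8450; 21125 = 2·8450 + 4225; 8450 = 2·4225 + 0. Last nonzero remainder: 4225.

4225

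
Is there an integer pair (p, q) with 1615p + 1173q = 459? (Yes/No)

By Bézout, 1615p + 1173q = 459 has integer solutions iff gcd(1615, 1173) | 459.
Euclid: 1615 = 1·1173 + 442; 1173 = 2·442 + 289; 442 = 1·289 + 153; 289 = 1·153 + 136; 153 = 1·136 + 17; 136 = 8·17 + 0. gcd = 17; 459 mod 17 = 0. Yes.

Yes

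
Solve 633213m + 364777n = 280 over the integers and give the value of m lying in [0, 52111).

gcd(633213, 364777) = 7 (Euclid: 633213 = 1·364777 + 268436; 364777 = 1·268436 + 96341; 268436 = 2·96341 + 75754; 96341 = 1·75754 + 20587; 75754 = 3·20587 + 13993; 20587 = 1·13993 + 6594; 13993 = 2·6594 + 805; 6594 = 8·805 + 154; 805 = 5·154 + 35; 154 = 4·35 + 14; 35 = 2·14 + 7; 14 = 2·7 + 0), and 7 | 280.
Extended Euclid: 633213·(21298) + 364777·(-36971) = 7. Scale by 40: m₀ = 851920.
General solution m = m₀ + 52111t; reducing mod 52111 gives m = 18144 (and n = -31496).

18144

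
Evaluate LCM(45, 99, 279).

15345

45 = 3² · 5; 99 = 3² · 11; 279 = 3² · 31
lcm takes max exponent of each prime: 3² · 5 · 11 · 31 = 15345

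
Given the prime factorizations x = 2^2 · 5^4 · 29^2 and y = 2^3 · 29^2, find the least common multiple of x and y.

4205000

max exponent per prime: 2^3 · 5^4 · 29^2 = 4205000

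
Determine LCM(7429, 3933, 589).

2072691

lcm(7429, 3933) = 7429·3933/gcd = 29218257/437 = 66861
lcm(66861, 589) = 66861·589/gcd = 39381129/19 = 2072691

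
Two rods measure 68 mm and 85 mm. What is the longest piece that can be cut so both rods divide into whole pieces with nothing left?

68 = 2² · 17
85 = 5 · 17
Common: 17 = 17

17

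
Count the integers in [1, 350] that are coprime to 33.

213

33 = 3·11. Inclusion–exclusion on these primes:
350 − ⌊350/3⌋ − ⌊350/11⌋ + ⌊350/33⌋ = 213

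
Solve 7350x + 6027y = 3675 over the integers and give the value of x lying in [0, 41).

21

Reduce mod 6027: 7350x ≡ 3675 (mod 6027). With g = gcd(7350, 6027) = 147 dividing 3675, divide through: 50x ≡ 25 (mod 41).
Since gcd(50, 41) = 1, x ≡ 25·(50)⁻¹ ≡ 21 (mod 41). Smallest non-negative: 21.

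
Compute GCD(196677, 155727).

117

Euclid: 196677 = 1·155727 + 40950; 155727 = 3·40950 + 32877; 40950 = 1·32877 + 8073; 32877 = 4·8073 + 585; 8073 = 13·585 + 468; 585 = 1·468 + 117; 468 = 4·117 + 0. Last nonzero remainder: 117.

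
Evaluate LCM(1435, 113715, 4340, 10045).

4046889420

lcm(1435, 113715) = 1435·113715/gcd = 163181025/35 = 4662315
lcm(4662315, 4340) = 4662315·4340/gcd = 20234447100/35 = 578127060
lcm(578127060, 10045) = 578127060·10045/gcd = 5807286317700/1435 = 4046889420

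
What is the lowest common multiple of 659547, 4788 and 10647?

445853772

lcm(659547, 4788) = 659547·4788/gcd = 3157911036/1197 = 2638188
lcm(2638188, 10647) = 2638188·10647/gcd = 28088787636/63 = 445853772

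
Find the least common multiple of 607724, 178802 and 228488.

108662266648

607724 = 2² · 13² · 29 · 31; 178802 = 2 · 13² · 23²; 228488 = 2³ · 13⁴
lcm takes max exponent of each prime: 2³ · 13⁴ · 23² · 29 · 31 = 108662266648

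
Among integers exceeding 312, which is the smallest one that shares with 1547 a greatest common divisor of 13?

325

Multiples of 13 above 312: 13·25, 13·26, … . Need the cofactor coprime to 1547/13 = 119.
Checking s = 25, 26, … the first with gcd(s, 119) = 1 is s = 25, giving 325.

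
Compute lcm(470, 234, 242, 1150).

765185850

lcm(470, 234) = 470·234/gcd = 109980/2 = 54990
lcm(54990, 242) = 54990·242/gcd = 13307580/2 = 6653790
lcm(6653790, 1150) = 6653790·1150/gcd = 7651858500/10 = 765185850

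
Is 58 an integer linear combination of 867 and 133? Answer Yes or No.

Yes

gcd(867, 133): 867 = 6·133 + 69; 133 = 1·69 + 64; 69 = 1·64 + 5; 64 = 12·5 + 4; 5 = 1·4 + 1; 4 = 4·1 + 0 → 1
1 divides 58, so a solution exists.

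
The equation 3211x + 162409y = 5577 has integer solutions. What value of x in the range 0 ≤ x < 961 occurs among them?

Reduce mod 162409: 3211x ≡ 5577 (mod 162409). With g = gcd(3211, 162409) = 169 dividing 5577, divide through: 19x ≡ 33 (mod 961).
Since gcd(19, 961) = 1, x ≡ 33·(19)⁻¹ ≡ 811 (mod 961). Smallest non-negative: 811.

811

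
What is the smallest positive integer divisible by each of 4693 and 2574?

gcd first: 4693 = 1·2574 + 2119; 2574 = 1·2119 + 455; 2119 = 4·455 + 299; 455 = 1·299 + 156; 299 = 1·156 + 143; 156 = 1·143 + 13; 143 = 11·13 + 0 → gcd = 13
lcm = 4693·2574/gcd = 12079782/13 = 929214

929214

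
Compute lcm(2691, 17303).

gcd first: 17303 = 6·2691 + 1157; 2691 = 2·1157 + 377; 1157 = 3·377 + 26; 377 = 14·26 + 13; 26 = 2·13 + 0 → gcd = 13
lcm = 2691·17303/gcd = 46562373/13 = 3581721

3581721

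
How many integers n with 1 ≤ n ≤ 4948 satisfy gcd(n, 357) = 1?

2662

357 = 3·7·17. Inclusion–exclusion on these primes:
4948 − ⌊4948/3⌋ − ⌊4948/7⌋ − ⌊4948/17⌋ + ⌊4948/21⌋ + ⌊4948/51⌋ + ⌊4948/119⌋ − ⌊4948/357⌋ = 2662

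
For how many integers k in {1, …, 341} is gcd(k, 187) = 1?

291

187 = 11·17. Inclusion–exclusion on these primes:
341 − ⌊341/11⌋ − ⌊341/17⌋ + ⌊341/187⌋ = 291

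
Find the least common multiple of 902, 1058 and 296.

lcm(902, 1058) = 902·1058/gcd = 954316/2 = 477158
lcm(477158, 296) = 477158·296/gcd = 141238768/2 = 70619384

70619384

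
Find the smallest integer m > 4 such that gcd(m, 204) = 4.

8

204 = 4·51. Any m with gcd(m, 204) = 4 is a multiple of 4, say 4s, with s coprime to 51.
Need s > 4/4, so s ≥ 2. First s ≥ 2 with gcd(s, 51) = 1 is s = 2. Thus m = 4·2 = 8.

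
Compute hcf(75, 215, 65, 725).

gcd(75, 215): 215 = 2·75 + 65; 75 = 1·65 + 10; 65 = 6·10 + 5; 10 = 2·5 + 0 → 5
gcd(5, 65): 65 = 13·5 + 0 → 5
gcd(5, 725): 725 = 145·5 + 0 → 5

5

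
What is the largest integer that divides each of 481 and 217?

1

481 = 13 · 37
217 = 7 · 31
Common: 1 = 1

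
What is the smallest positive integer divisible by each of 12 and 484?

12 = 2² · 3; 484 = 2² · 11²
max exponents: 2² · 3 · 11² = 1452

1452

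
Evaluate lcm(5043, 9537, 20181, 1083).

5043 = 3 · 41²; 9537 = 3 · 11 · 17²; 20181 = 3 · 7 · 31²; 1083 = 3 · 19²
lcm takes max exponent of each prime: 3 · 7 · 11 · 17² · 19² · 31² · 41² = 38932126484559

38932126484559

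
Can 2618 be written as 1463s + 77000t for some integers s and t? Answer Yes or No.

By Bézout, 1463s + 77000t = 2618 has integer solutions iff gcd(1463, 77000) | 2618.
Euclid: 77000 = 52·1463 + 924; 1463 = 1·924 + 539; 924 = 1·539 + 385; 539 = 1·385 + 154; 385 = 2·154 + 77; 154 = 2·77 + 0. gcd = 77; 2618 mod 77 = 0. Yes.

Yes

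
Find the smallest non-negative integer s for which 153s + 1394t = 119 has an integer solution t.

19

gcd(153, 1394) = 17 (Euclid: 1394 = 9·153 + 17; 153 = 9·17 + 0), and 17 | 119.
Extended Euclid: 153·(-9) + 1394·(1) = 17. Scale by 7: s₀ = -63.
General solution s = s₀ + 82k; reducing mod 82 gives s = 19 (and t = -2).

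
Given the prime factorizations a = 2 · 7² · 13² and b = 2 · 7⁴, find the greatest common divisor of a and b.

98

min exponent per shared prime: 2 · 7² = 98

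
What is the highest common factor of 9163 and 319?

Euclid: 9163 = 28·319 + 231; 319 = 1·231 + 88; 231 = 2·88 + 55; 88 = 1·55 + 33; 55 = 1·33 + 22; 33 = 1·22 + 11; 22 = 2·11 + 0. Last nonzero remainder: 11.

11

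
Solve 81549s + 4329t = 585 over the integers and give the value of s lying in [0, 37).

gcd(81549, 4329) = 117 (Euclid: 81549 = 18·4329 + 3627; 4329 = 1·3627 + 702; 3627 = 5·702 + 117; 702 = 6·117 + 0), and 117 | 585.
Extended Euclid: 81549·(6) + 4329·(-113) = 117. Scale by 5: s₀ = 30.
General solution s = s₀ + 37k; reducing mod 37 gives s = 30 (and t = -565).

30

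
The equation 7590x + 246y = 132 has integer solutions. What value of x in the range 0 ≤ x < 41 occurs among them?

10

gcd(7590, 246) = 6 (Euclid: 7590 = 30·246 + 210; 246 = 1·210 + 36; 210 = 5·36 + 30; 36 = 1·30 + 6; 30 = 5·6 + 0), and 6 | 132.
Extended Euclid: 7590·(-7) + 246·(216) = 6. Scale by 22: x₀ = -154.
General solution x = x₀ + 41t; reducing mod 41 gives x = 10 (and y = -308).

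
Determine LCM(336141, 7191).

gcd first: 336141 = 46·7191 + 5355; 7191 = 1·5355 + 1836; 5355 = 2·1836 + 1683; 1836 = 1·1683 + 153; 1683 = 11·153 + 0 → gcd = 153
lcm = 336141·7191/gcd = 2417189931/153 = 15798627

15798627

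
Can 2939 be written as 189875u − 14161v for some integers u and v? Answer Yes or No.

gcd(189875, 14161): 189875 = 13·14161 + 5782; 14161 = 2·5782 + 2597; 5782 = 2·2597 + 588; 2597 = 4·588 + 245; 588 = 2·245 + 98; 245 = 2·98 + 49; 98 = 2·49 + 0 → 49
49 does not divide 2939, so a solution does not exist.

No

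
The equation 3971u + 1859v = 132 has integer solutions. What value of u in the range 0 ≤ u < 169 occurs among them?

Reduce mod 1859: 3971u ≡ 132 (mod 1859). With g = gcd(3971, 1859) = 11 dividing 132, divide through: 361u ≡ 12 (mod 169).
Since gcd(361, 169) = 1, u ≡ 12·(361)⁻¹ ≡ 74 (mod 169). Smallest non-negative: 74.

74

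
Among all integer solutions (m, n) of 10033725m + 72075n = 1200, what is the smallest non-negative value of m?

490

Euclid: 10033725 = 139·72075 + 15300; 72075 = 4·15300 + 10875; 15300 = 1·10875 + 4425; 10875 = 2·4425 + 2025; 4425 = 2·2025 + 375; 2025 = 5·375 + 150; 375 = 2·150 + 75; 150 = 2·75 + 0 → gcd = 75; 1200 = 75·16.
Back-substitution yields 10033725·(391) + 72075·(-54432) = 75, so one solution is m = 391·16 = 6256, n = -54432·16 = -870912.
Solutions in m differ by 72075/75 = 961; the one in [0, 961) is 6256 mod 961 = 490.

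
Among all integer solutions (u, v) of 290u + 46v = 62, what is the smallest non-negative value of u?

Euclid: 290 = 6·46 + 14; 46 = 3·14 + 4; 14 = 3·4 + 2; 4 = 2·2 + 0 → gcd = 2; 62 = 2·31.
Back-substitution yields 290·(10) + 46·(-63) = 2, so one solution is u = 10·31 = 310, v = -63·31 = -1953.
Solutions in u differ by 46/2 = 23; the one in [0, 23) is 310 mod 23 = 11.

11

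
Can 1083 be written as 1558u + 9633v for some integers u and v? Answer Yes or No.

Yes

By Bézout, 1558u + 9633v = 1083 has integer solutions iff gcd(1558, 9633) | 1083.
Euclid: 9633 = 6·1558 + 285; 1558 = 5·285 + 133; 285 = 2·133 + 19; 133 = 7·19 + 0. gcd = 19; 1083 mod 19 = 0. Yes.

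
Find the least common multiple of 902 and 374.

902 = 2 · 11 · 41; 374 = 2 · 11 · 17
max exponents: 2 · 11 · 17 · 41 = 15334

15334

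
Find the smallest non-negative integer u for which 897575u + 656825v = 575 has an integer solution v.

2289

Euclid: 897575 = 1·656825 + 240750; 656825 = 2·240750 + 175325; 240750 = 1·175325 + 65425; 175325 = 2·65425 + 44475; 65425 = 1·44475 + 20950; 44475 = 2·20950 + 2575; 20950 = 8·2575 + 350; 2575 = 7·350 + 125; 350 = 2·125 + 100; 125 = 1·100 + 25; 100 = 4·25 + 0 → gcd = 25; 575 = 25·23.
Back-substitution yields 897575·(-5612) + 656825·(7669) = 25, so one solution is u = -5612·23 = -129076, v = 7669·23 = 176387.
Solutions in u differ by 656825/25 = 26273; the one in [0, 26273) is -129076 mod 26273 = 2289.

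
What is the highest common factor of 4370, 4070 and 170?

gcd(4370, 4070): 4370 = 1·4070 + 300; 4070 = 13·300 + 170; 300 = 1·170 + 130; 170 = 1·130 + 40; 130 = 3·40 + 10; 40 = 4·10 + 0 → 10
gcd(10, 170): 170 = 17·10 + 0 → 10

10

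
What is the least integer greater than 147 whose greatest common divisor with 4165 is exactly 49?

196

Multiples of 49 above 147: 49·4, 49·5, … . Need the cofactor coprime to 4165/49 = 85.
Checking s = 4, 5, … the first with gcd(s, 85) = 1 is s = 4, giving 196.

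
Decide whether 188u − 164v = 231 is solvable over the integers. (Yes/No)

By Bézout, 188u − 164v = 231 has integer solutions iff gcd(188, 164) | 231.
Euclid: 188 = 1·164 + 24; 164 = 6·24 + 20; 24 = 1·20 + 4; 20 = 5·4 + 0. gcd = 4; 231 mod 4 = 3. No.

No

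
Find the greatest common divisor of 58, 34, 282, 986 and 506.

58 = 2 · 29; 34 = 2 · 17; 282 = 2 · 3 · 47; 986 = 2 · 17 · 29; 506 = 2 · 11 · 23
gcd takes min exponent of each prime: 2 = 2

2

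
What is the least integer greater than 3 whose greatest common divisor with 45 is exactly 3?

Multiples of 3 above 3: 3·2, 3·3, … . Need the cofactor coprime to 45/3 = 15.
Checking s = 2, 3, … the first with gcd(s, 15) = 1 is s = 2, giving 6.

6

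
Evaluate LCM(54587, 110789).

54587 = 13² · 17 · 19; 110789 = 7³ · 17 · 19
max exponents: 7³ · 13² · 17 · 19 = 18723341

18723341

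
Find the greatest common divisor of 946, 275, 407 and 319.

gcd(946, 275): 946 = 3·275 + 121; 275 = 2·121 + 33; 121 = 3·33 + 22; 33 = 1·22 + 11; 22 = 2·11 + 0 → 11
gcd(11, 407): 407 = 37·11 + 0 → 11
gcd(11, 319): 319 = 29·11 + 0 → 11

11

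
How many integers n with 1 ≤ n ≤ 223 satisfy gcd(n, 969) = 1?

969 = 3·17·19. Inclusion–exclusion on these primes:
223 − ⌊223/3⌋ − ⌊223/17⌋ − ⌊223/19⌋ + ⌊223/51⌋ + ⌊223/57⌋ + ⌊223/323⌋ − ⌊223/969⌋ = 132

132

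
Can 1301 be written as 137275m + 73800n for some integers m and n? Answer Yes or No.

gcd(137275, 73800): 137275 = 1·73800 + 63475; 73800 = 1·63475 + 10325; 63475 = 6·10325 + 1525; 10325 = 6·1525 + 1175; 1525 = 1·1175 + 350; 1175 = 3·350 + 125; 350 = 2·125 + 100; 125 = 1·100 + 25; 100 = 4·25 + 0 → 25
25 does not divide 1301, so a solution does not exist.

No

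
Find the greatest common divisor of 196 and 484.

4

196 = 2² · 7²
484 = 2² · 11²
Common: 2² = 4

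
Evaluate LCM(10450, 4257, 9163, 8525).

104432085450

10450 = 2 · 5² · 11 · 19; 4257 = 3² · 11 · 43; 9163 = 7² · 11 · 17; 8525 = 5² · 11 · 31
lcm takes max exponent of each prime: 2 · 3² · 5² · 7² · 11 · 17 · 19 · 31 · 43 = 104432085450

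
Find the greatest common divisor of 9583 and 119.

7

9583 = 7 · 37²
119 = 7 · 17
Common: 7 = 7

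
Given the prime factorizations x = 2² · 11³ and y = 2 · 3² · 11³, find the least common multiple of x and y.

47916

max exponent per prime: 2² · 3² · 11³ = 47916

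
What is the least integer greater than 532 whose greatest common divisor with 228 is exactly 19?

551

gcd(a, 228) = 19 forces 19 | a; write a = 19s. Then gcd(19s, 19·12) = 19·gcd(s, 12), so need gcd(s, 12) = 1.
19s > 532 gives s ≥ 29. The least s ≥ 29 coprime to 12 is 29, so a = 19·29 = 551.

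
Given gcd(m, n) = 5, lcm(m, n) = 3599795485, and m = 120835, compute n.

m·n = gcd·lcm = 5·3599795485 = 17998977425, so n = 17998977425/120835 = 148955.

148955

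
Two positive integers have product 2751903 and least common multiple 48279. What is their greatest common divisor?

57

gcd·lcm = product, so gcd = 2751903/48279 = 57.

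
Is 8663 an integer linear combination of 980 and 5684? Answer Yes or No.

No

gcd(980, 5684): 5684 = 5·980 + 784; 980 = 1·784 + 196; 784 = 4·196 + 0 → 196
196 does not divide 8663, so a solution does not exist.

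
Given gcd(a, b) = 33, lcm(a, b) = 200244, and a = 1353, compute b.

Using ab = gcd(a,b)·lcm(a,b) = 33·200244 = 6608052, we get b = 6608052/1353 = 4884.

4884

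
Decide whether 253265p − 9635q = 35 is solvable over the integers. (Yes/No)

Yes

By Bézout, 253265p − 9635q = 35 has integer solutions iff gcd(253265, 9635) | 35.
Euclid: 253265 = 26·9635 + 2755; 9635 = 3·2755 + 1370; 2755 = 2·1370 + 15; 1370 = 91·15 + 5; 15 = 3·5 + 0. gcd = 5; 35 mod 5 = 0. Yes.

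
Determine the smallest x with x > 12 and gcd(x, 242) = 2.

Multiples of 2 above 12: 2·7, 2·8, … . Need the cofactor coprime to 242/2 = 121.
Checking s = 7, 8, … the first with gcd(s, 121) = 1 is s = 7, giving 14.

14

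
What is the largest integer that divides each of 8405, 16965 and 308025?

5

gcd(8405, 16965): 16965 = 2·8405 + 155; 8405 = 54·155 + 35; 155 = 4·35 + 15; 35 = 2·15 + 5; 15 = 3·5 + 0 → 5
gcd(5, 308025): 308025 = 61605·5 + 0 → 5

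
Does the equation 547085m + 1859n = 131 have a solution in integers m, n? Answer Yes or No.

No

By Bézout, 547085m + 1859n = 131 has integer solutions iff gcd(547085, 1859) | 131.
Euclid: 547085 = 294·1859 + 539; 1859 = 3·539 + 242; 539 = 2·242 + 55; 242 = 4·55 + 22; 55 = 2·22 + 11; 22 = 2·11 + 0. gcd = 11; 131 mod 11 = 10. No.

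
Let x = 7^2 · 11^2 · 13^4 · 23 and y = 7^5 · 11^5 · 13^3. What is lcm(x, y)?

max exponent per prime: 7^5 · 11^5 · 13^4 · 23 = 1778094633085771

1778094633085771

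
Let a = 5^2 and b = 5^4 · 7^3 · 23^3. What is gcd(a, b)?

25

min exponent per shared prime: 5^2 = 25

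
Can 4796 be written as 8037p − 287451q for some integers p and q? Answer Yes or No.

No

By Bézout, 8037p − 287451q = 4796 has integer solutions iff gcd(8037, 287451) | 4796.
Euclid: 287451 = 35·8037 + 6156; 8037 = 1·6156 + 1881; 6156 = 3·1881 + 513; 1881 = 3·513 + 342; 513 = 1·342 + 171; 342 = 2·171 + 0. gcd = 171; 4796 mod 171 = 8. No.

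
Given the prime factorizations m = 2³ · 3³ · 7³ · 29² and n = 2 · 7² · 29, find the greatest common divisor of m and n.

2842

min exponent per shared prime: 2 · 7² · 29 = 2842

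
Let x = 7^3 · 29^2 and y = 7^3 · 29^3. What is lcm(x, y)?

max exponent per prime: 7^3 · 29^3 = 8365427

8365427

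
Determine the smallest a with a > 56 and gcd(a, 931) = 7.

Multiples of 7 above 56: 7·9, 7·10, … . Need the cofactor coprime to 931/7 = 133.
Checking s = 9, 10, … the first with gcd(s, 133) = 1 is s = 9, giving 63.

63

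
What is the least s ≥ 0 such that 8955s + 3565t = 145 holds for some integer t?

297

gcd(8955, 3565) = 5 (Euclid: 8955 = 2·3565 + 1825; 3565 = 1·1825 + 1740; 1825 = 1·1740 + 85; 1740 = 20·85 + 40; 85 = 2·40 + 5; 40 = 8·5 + 0), and 5 | 145.
Extended Euclid: 8955·(84) + 3565·(-211) = 5. Scale by 29: s₀ = 2436.
General solution s = s₀ + 713k; reducing mod 713 gives s = 297 (and t = -746).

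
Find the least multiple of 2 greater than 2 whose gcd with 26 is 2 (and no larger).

4

Multiples of 2 above 2: 2·2, 2·3, … . Need the cofactor coprime to 26/2 = 13.
Checking s = 2, 3, … the first with gcd(s, 13) = 1 is s = 2, giving 4.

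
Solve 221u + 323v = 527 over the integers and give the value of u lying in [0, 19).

17

gcd(221, 323) = 17 (Euclid: 323 = 1·221 + 102; 221 = 2·102 + 17; 102 = 6·17 + 0), and 17 | 527.
Extended Euclid: 221·(3) + 323·(-2) = 17. Scale by 31: u₀ = 93.
General solution u = u₀ + 19t; reducing mod 19 gives u = 17 (and v = -10).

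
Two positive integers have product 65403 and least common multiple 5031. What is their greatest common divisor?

13

gcd·lcm = product, so gcd = 65403/5031 = 13.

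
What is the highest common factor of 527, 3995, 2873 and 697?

17

gcd(527, 3995): 3995 = 7·527 + 306; 527 = 1·306 + 221; 306 = 1·221 + 85; 221 = 2·85 + 51; 85 = 1·51 + 34; 51 = 1·34 + 17; 34 = 2·17 + 0 → 17
gcd(17, 2873): 2873 = 169·17 + 0 → 17
gcd(17, 697): 697 = 41·17 + 0 → 17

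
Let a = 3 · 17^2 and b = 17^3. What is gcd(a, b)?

min exponent per shared prime: 17^2 = 289

289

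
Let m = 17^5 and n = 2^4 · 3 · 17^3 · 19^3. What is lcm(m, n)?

max exponent per prime: 2^4 · 3 · 17^5 · 19^3 = 467462359824

467462359824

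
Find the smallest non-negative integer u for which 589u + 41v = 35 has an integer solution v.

16

Euclid: 589 = 14·41 + 15; 41 = 2·15 + 11; 15 = 1·11 + 4; 11 = 2·4 + 3; 4 = 1·3 + 1; 3 = 3·1 + 0 → gcd = 1; 35 = 1·35.
Back-substitution yields 589·(11) + 41·(-158) = 1, so one solution is u = 11·35 = 385, v = -158·35 = -5530.
Solutions in u differ by 41/1 = 41; the one in [0, 41) is 385 mod 41 = 16.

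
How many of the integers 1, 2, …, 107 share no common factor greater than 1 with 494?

Prime factors of 494: 2, 13, 19. Count integers ≤ 107 divisible by none of them.
By inclusion–exclusion: 107 − ⌊107/2⌋ − ⌊107/13⌋ − ⌊107/19⌋ + ⌊107/26⌋ + ⌊107/38⌋ + ⌊107/247⌋ − ⌊107/494⌋ = 47.

47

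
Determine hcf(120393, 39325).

13

Euclid: 120393 = 3·39325 + 2418; 39325 = 16·2418 + 637; 2418 = 3·637 + 507; 637 = 1·507 + 130; 507 = 3·130 + 117; 130 = 1·117 + 13; 117 = 9·13 + 0. Last nonzero remainder: 13.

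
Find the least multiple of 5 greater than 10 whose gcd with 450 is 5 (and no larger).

35

Multiples of 5 above 10: 5·3, 5·4, … . Need the cofactor coprime to 450/5 = 90.
Checking s = 3, 4, … the first with gcd(s, 90) = 1 is s = 7, giving 35.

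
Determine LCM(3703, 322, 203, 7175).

lcm(3703, 322) = 3703·322/gcd = 1192366/161 = 7406
lcm(7406, 203) = 7406·203/gcd = 1503418/7 = 214774
lcm(214774, 7175) = 214774·7175/gcd = 1541003450/7 = 220143350

220143350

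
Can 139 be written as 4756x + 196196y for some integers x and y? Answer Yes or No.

By Bézout, 4756x + 196196y = 139 has integer solutions iff gcd(4756, 196196) | 139.
Euclid: 196196 = 41·4756 + 1200; 4756 = 3·1200 + 1156; 1200 = 1·1156 + 44; 1156 = 26·44 + 12; 44 = 3·12 + 8; 12 = 1·8 + 4; 8 = 2·4 + 0. gcd = 4; 139 mod 4 = 3. No.

No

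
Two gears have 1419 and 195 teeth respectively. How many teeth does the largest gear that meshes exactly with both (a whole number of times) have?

3

Euclid: 1419 = 7·195 + 54; 195 = 3·54 + 33; 54 = 1·33 + 21; 33 = 1·21 + 12; 21 = 1·12 + 9; 12 = 1·9 + 3; 9 = 3·3 + 0. Last nonzero remainder: 3.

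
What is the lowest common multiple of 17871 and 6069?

5164719

17871 = 3 · 7 · 23 · 37; 6069 = 3 · 7 · 17²
max exponents: 3 · 7 · 17² · 23 · 37 = 5164719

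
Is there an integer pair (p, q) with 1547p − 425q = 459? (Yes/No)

gcd(1547, 425): 1547 = 3·425 + 272; 425 = 1·272 + 153; 272 = 1·153 + 119; 153 = 1·119 + 34; 119 = 3·34 + 17; 34 = 2·17 + 0 → 17
17 divides 459, so a solution exists.

Yes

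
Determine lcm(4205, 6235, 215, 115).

4205 = 5 · 29²; 6235 = 5 · 29 · 43; 215 = 5 · 43; 115 = 5 · 23
lcm takes max exponent of each prime: 5 · 23 · 29² · 43 = 4158745

4158745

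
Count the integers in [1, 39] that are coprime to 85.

30

85 = 5·17. Inclusion–exclusion on these primes:
39 − ⌊39/5⌋ − ⌊39/17⌋ + ⌊39/85⌋ = 30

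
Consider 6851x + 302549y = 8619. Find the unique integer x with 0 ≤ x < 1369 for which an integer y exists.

Euclid: 302549 = 44·6851 + 1105; 6851 = 6·1105 + 221; 1105 = 5·221 + 0 → gcd = 221; 8619 = 221·39.
Back-substitution yields 6851·(265) + 302549·(-6) = 221, so one solution is x = 265·39 = 10335, y = -6·39 = -234.
Solutions in x differ by 302549/221 = 1369; the one in [0, 1369) is 10335 mod 1369 = 752.

752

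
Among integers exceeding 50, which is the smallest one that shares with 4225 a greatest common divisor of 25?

gcd(x, 4225) = 25 forces 25 | x; write x = 25s. Then gcd(25s, 25·169) = 25·gcd(s, 169), so need gcd(s, 169) = 1.
25s > 50 gives s ≥ 3. The least s ≥ 3 coprime to 169 is 3, so x = 25·3 = 75.

75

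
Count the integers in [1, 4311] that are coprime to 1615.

3076

1615 = 5·17·19. Inclusion–exclusion on these primes:
4311 − ⌊4311/5⌋ − ⌊4311/17⌋ − ⌊4311/19⌋ + ⌊4311/85⌋ + ⌊4311/95⌋ + ⌊4311/323⌋ − ⌊4311/1615⌋ = 3076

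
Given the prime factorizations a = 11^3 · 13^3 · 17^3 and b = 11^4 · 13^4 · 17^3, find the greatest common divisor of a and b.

min exponent per shared prime: 11^3 · 13^3 · 17^3 = 14366628991

14366628991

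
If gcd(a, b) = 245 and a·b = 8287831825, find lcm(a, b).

33827885

For any two positive integers, gcd × lcm equals their product. Hence lcm = 8287831825 / 245 = 33827885.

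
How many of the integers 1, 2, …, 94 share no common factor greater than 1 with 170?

170 = 2·5·17. Inclusion–exclusion on these primes:
94 − ⌊94/2⌋ − ⌊94/5⌋ − ⌊94/17⌋ + ⌊94/10⌋ + ⌊94/34⌋ + ⌊94/85⌋ − ⌊94/170⌋ = 36

36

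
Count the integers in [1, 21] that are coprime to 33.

13

Prime factors of 33: 3, 11. Count integers ≤ 21 divisible by none of them.
By inclusion–exclusion: 21 − ⌊21/3⌋ − ⌊21/11⌋ + ⌊21/33⌋ = 13.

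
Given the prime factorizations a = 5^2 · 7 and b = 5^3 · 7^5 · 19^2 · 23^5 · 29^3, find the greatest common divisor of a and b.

min exponent per shared prime: 5^2 · 7 = 175

175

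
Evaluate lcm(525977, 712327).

525977 = 19² · 31 · 47; 712327 = 7 · 11² · 29²
max exponents: 7 · 11² · 19² · 29² · 31 · 47 = 374667618479

374667618479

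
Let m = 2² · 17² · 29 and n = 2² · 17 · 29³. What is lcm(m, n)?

max exponent per prime: 2² · 17² · 29³ = 28193684

28193684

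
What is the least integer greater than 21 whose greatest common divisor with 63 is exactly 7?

28

gcd(m, 63) = 7 forces 7 | m; write m = 7s. Then gcd(7s, 7·9) = 7·gcd(s, 9), so need gcd(s, 9) = 1.
7s > 21 gives s ≥ 4. The least s ≥ 4 coprime to 9 is 4, so m = 7·4 = 28.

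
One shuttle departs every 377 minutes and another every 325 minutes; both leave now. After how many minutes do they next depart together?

9425

gcd first: 377 = 1·325 + 52; 325 = 6·52 + 13; 52 = 4·13 + 0 → gcd = 13
lcm = 377·325/gcd = 122525/13 = 9425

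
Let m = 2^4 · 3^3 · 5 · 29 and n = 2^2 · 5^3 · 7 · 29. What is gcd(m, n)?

min exponent per shared prime: 2^2 · 5 · 29 = 580

580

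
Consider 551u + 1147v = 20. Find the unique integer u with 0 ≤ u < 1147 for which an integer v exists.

254

gcd(551, 1147) = 1 (Euclid: 1147 = 2·551 + 45; 551 = 12·45 + 11; 45 = 4·11 + 1; 11 = 11·1 + 0), and 1 | 20.
Extended Euclid: 551·(-102) + 1147·(49) = 1. Scale by 20: u₀ = -2040.
General solution u = u₀ + 1147t; reducing mod 1147 gives u = 254 (and v = -122).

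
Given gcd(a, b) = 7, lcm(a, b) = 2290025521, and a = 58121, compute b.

275807

Using ab = gcd(a,b)·lcm(a,b) = 7·2290025521 = 16030178647, we get b = 16030178647/58121 = 275807.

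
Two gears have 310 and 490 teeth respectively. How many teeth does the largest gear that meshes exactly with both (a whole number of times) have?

10

Euclid: 490 = 1·310 + 180; 310 = 1·180 + 130; 180 = 1·130 + 50; 130 = 2·50 + 30; 50 = 1·30 + 20; 30 = 1·20 + 10; 20 = 2·10 + 0. Last nonzero remainder: 10.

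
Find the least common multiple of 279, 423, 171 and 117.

3238911

279 = 3² · 31; 423 = 3² · 47; 171 = 3² · 19; 117 = 3² · 13
lcm takes max exponent of each prime: 3² · 13 · 19 · 31 · 47 = 3238911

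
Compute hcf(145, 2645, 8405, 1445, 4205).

5

145 = 5 · 29; 2645 = 5 · 23²; 8405 = 5 · 41²; 1445 = 5 · 17²; 4205 = 5 · 29²
gcd takes min exponent of each prime: 5 = 5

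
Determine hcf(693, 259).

693 = 3² · 7 · 11
259 = 7 · 37
Common: 7 = 7

7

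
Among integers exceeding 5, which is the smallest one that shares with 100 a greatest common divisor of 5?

15

100 = 5·20. Any a with gcd(a, 100) = 5 is a multiple of 5, say 5s, with s coprime to 20.
Need s > 5/5, so s ≥ 2. First s ≥ 2 with gcd(s, 20) = 1 is s = 3. Thus a = 5·3 = 15.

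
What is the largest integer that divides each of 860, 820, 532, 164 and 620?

gcd(860, 820): 860 = 1·820 + 40; 820 = 20·40 + 20; 40 = 2·20 + 0 → 20
gcd(20, 532): 532 = 26·20 + 12; 20 = 1·12 + 8; 12 = 1·8 + 4; 8 = 2·4 + 0 → 4
gcd(4, 164): 164 = 41·4 + 0 → 4
gcd(4, 620): 620 = 155·4 + 0 → 4

4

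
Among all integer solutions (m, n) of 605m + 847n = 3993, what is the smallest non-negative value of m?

1

gcd(605, 847) = 121 (Euclid: 847 = 1·605 + 242; 605 = 2·242 + 121; 242 = 2·121 + 0), and 121 | 3993.
Extended Euclid: 605·(3) + 847·(-2) = 121. Scale by 33: m₀ = 99.
General solution m = m₀ + 7t; reducing mod 7 gives m = 1 (and n = 4).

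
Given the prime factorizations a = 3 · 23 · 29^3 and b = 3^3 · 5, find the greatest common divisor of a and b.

3

min exponent per shared prime: 3 = 3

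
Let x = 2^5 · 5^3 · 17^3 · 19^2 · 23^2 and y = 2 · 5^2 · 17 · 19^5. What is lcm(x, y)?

max exponent per prime: 2^5 · 5^3 · 17^3 · 19^5 · 23^2 = 25741297402892000

25741297402892000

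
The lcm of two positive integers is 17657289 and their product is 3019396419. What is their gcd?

From gcd × lcm = ab: gcd = 3019396419 / 17657289 = 171.

171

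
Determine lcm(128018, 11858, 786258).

20380593618

128018 = 2 · 11² · 23²; 11858 = 2 · 7² · 11²; 786258 = 2 · 3² · 11² · 19²
lcm takes max exponent of each prime: 2 · 3² · 7² · 11² · 19² · 23² = 20380593618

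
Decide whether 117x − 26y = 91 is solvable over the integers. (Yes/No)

By Bézout, 117x − 26y = 91 has integer solutions iff gcd(117, 26) | 91.
Euclid: 117 = 4·26 + 13; 26 = 2·13 + 0. gcd = 13; 91 mod 13 = 0. Yes.

Yes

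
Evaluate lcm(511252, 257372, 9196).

3980353979756

511252 = 2² · 7 · 19 · 31²; 257372 = 2² · 37² · 47; 9196 = 2² · 11² · 19
lcm takes max exponent of each prime: 2² · 7 · 11² · 19 · 31² · 37² · 47 = 3980353979756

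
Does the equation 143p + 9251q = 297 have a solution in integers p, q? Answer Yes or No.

gcd(143, 9251): 9251 = 64·143 + 99; 143 = 1·99 + 44; 99 = 2·44 + 11; 44 = 4·11 + 0 → 11
11 divides 297, so a solution exists.

Yes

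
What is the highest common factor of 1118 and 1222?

1118 = 2 · 13 · 43
1222 = 2 · 13 · 47
Common: 2 · 13 = 26

26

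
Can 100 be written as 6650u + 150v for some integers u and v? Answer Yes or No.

gcd(6650, 150): 6650 = 44·150 + 50; 150 = 3·50 + 0 → 50
50 divides 100, so a solution exists.

Yes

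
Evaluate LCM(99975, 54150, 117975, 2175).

3292724013150

99975 = 3 · 5² · 31 · 43; 54150 = 2 · 3 · 5² · 19²; 117975 = 3 · 5² · 11² · 13; 2175 = 3 · 5² · 29
lcm takes max exponent of each prime: 2 · 3 · 5² · 11² · 13 · 19² · 29 · 31 · 43 = 3292724013150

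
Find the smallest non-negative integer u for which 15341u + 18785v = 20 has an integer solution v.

Euclid: 18785 = 1·15341 + 3444; 15341 = 4·3444 + 1565; 3444 = 2·1565 + 314; 1565 = 4·314 + 309; 314 = 1·309 + 5; 309 = 61·5 + 4; 5 = 1·4 + 1; 4 = 4·1 + 0 → gcd = 1; 20 = 1·20.
Back-substitution yields 15341·(-3769) + 18785·(3078) = 1, so one solution is u = -3769·20 = -75380, v = 3078·20 = 61560.
Solutions in u differ by 18785/1 = 18785; the one in [0, 18785) is -75380 mod 18785 = 18545.

18545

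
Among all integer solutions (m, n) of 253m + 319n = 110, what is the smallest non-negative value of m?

gcd(253, 319) = 11 (Euclid: 319 = 1·253 + 66; 253 = 3·66 + 55; 66 = 1·55 + 11; 55 = 5·11 + 0), and 11 | 110.
Extended Euclid: 253·(-5) + 319·(4) = 11. Scale by 10: m₀ = -50.
General solution m = m₀ + 29t; reducing mod 29 gives m = 8 (and n = -6).

8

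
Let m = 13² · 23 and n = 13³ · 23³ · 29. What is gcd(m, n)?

3887

min exponent per shared prime: 13² · 23 = 3887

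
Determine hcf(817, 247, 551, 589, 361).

817 = 19 · 43; 247 = 13 · 19; 551 = 19 · 29; 589 = 19 · 31; 361 = 19²
gcd takes min exponent of each prime: 19 = 19

19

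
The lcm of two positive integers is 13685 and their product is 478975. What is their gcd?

From gcd × lcm = mn: gcd = 478975 / 13685 = 35.

35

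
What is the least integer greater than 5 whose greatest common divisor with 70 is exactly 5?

15

Multiples of 5 above 5: 5·2, 5·3, … . Need the cofactor coprime to 70/5 = 14.
Checking s = 2, 3, … the first with gcd(s, 14) = 1 is s = 3, giving 15.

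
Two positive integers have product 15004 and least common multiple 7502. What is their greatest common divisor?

2

gcd·lcm = product, so gcd = 15004/7502 = 2.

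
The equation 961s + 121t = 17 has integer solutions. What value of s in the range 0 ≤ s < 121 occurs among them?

84

Euclid: 961 = 7·121 + 114; 121 = 1·114 + 7; 114 = 16·7 + 2; 7 = 3·2 + 1; 2 = 2·1 + 0 → gcd = 1; 17 = 1·17.
Back-substitution yields 961·(-52) + 121·(413) = 1, so one solution is s = -52·17 = -884, t = 413·17 = 7021.
Solutions in s differ by 121/1 = 121; the one in [0, 121) is -884 mod 121 = 84.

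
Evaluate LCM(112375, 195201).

21935712375

112375 = 5³ · 29 · 31; 195201 = 3² · 23² · 41
max exponents: 3² · 5³ · 23² · 29 · 31 · 41 = 21935712375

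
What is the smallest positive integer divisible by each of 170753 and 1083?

170753 = 11 · 19² · 43; 1083 = 3 · 19²
max exponents: 3 · 11 · 19² · 43 = 512259

512259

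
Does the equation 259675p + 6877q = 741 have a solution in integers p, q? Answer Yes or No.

gcd(259675, 6877): 259675 = 37·6877 + 5226; 6877 = 1·5226 + 1651; 5226 = 3·1651 + 273; 1651 = 6·273 + 13; 273 = 21·13 + 0 → 13
13 divides 741, so a solution exists.

Yes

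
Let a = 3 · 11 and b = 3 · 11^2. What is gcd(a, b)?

min exponent per shared prime: 3 · 11 = 33

33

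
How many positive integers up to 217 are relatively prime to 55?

Prime factors of 55: 5, 11. Count integers ≤ 217 divisible by none of them.
By inclusion–exclusion: 217 − ⌊217/5⌋ − ⌊217/11⌋ + ⌊217/55⌋ = 158.

158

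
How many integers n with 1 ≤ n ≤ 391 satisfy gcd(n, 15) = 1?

Prime factors of 15: 3, 5. Count integers ≤ 391 divisible by none of them.
By inclusion–exclusion: 391 − ⌊391/3⌋ − ⌊391/5⌋ + ⌊391/15⌋ = 209.

209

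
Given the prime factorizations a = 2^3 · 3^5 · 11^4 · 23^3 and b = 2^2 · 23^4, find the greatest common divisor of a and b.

min exponent per shared prime: 2^2 · 23^3 = 48668

48668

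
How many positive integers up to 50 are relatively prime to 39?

39 = 3·13. Inclusion–exclusion on these primes:
50 − ⌊50/3⌋ − ⌊50/13⌋ + ⌊50/39⌋ = 32

32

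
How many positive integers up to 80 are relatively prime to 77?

77 = 7·11. Inclusion–exclusion on these primes:
80 − ⌊80/7⌋ − ⌊80/11⌋ + ⌊80/77⌋ = 63

63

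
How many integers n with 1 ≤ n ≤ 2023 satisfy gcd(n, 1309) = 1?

1484

Prime factors of 1309: 7, 11, 17. Count integers ≤ 2023 divisible by none of them.
By inclusion–exclusion: 2023 − ⌊2023/7⌋ − ⌊2023/11⌋ − ⌊2023/17⌋ + ⌊2023/77⌋ + ⌊2023/119⌋ + ⌊2023/187⌋ − ⌊2023/1309⌋ = 1484.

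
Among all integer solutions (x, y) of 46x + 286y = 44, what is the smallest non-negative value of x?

gcd(46, 286) = 2 (Euclid: 286 = 6·46 + 10; 46 = 4·10 + 6; 10 = 1·6 + 4; 6 = 1·4 + 2; 4 = 2·2 + 0), and 2 | 44.
Extended Euclid: 46·(56) + 286·(-9) = 2. Scale by 22: x₀ = 1232.
General solution x = x₀ + 143t; reducing mod 143 gives x = 88 (and y = -14).

88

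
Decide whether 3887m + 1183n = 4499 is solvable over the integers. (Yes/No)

gcd(3887, 1183): 3887 = 3·1183 + 338; 1183 = 3·338 + 169; 338 = 2·169 + 0 → 169
169 does not divide 4499, so a solution does not exist.

No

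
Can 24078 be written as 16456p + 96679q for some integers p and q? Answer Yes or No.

gcd(16456, 96679): 96679 = 5·16456 + 14399; 16456 = 1·14399 + 2057; 14399 = 7·2057 + 0 → 2057
2057 does not divide 24078, so a solution does not exist.

No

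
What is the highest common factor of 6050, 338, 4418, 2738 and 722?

2

gcd(6050, 338): 6050 = 17·338 + 304; 338 = 1·304 + 34; 304 = 8·34 + 32; 34 = 1·32 + 2; 32 = 16·2 + 0 → 2
gcd(2, 4418): 4418 = 2209·2 + 0 → 2
gcd(2, 2738): 2738 = 1369·2 + 0 → 2
gcd(2, 722): 722 = 361·2 + 0 → 2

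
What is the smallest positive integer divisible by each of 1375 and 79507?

gcd first: 79507 = 57·1375 + 1132; 1375 = 1·1132 + 243; 1132 = 4·243 + 160; 243 = 1·160 + 83; 160 = 1·83 + 77; 83 = 1·77 + 6; 77 = 12·6 + 5; 6 = 1·5 + 1; 5 = 5·1 + 0 → gcd = 1
lcm = 1375·79507/gcd = 109322125/1 = 109322125

109322125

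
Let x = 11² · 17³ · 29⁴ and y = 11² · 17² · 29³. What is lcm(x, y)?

max exponent per prime: 11² · 17³ · 29⁴ = 420459457913

420459457913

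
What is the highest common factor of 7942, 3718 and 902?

22

gcd(7942, 3718): 7942 = 2·3718 + 506; 3718 = 7·506 + 176; 506 = 2·176 + 154; 176 = 1·154 + 22; 154 = 7·22 + 0 → 22
gcd(22, 902): 902 = 41·22 + 0 → 22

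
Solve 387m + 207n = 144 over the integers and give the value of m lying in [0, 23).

10

Euclid: 387 = 1·207 + 180; 207 = 1·180 + 27; 180 = 6·27 + 18; 27 = 1·18 + 9; 18 = 2·9 + 0 → gcd = 9; 144 = 9·16.
Back-substitution yields 387·(-8) + 207·(15) = 9, so one solution is m = -8·16 = -128, n = 15·16 = 240.
Solutions in m differ by 207/9 = 23; the one in [0, 23) is -128 mod 23 = 10.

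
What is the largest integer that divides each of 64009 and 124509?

64009 = 11² · 23²
124509 = 3 · 7³ · 11²
Common: 11² = 121

121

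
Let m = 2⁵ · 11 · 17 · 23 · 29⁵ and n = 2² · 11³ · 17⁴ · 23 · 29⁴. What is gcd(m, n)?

12168062324

min exponent per shared prime: 2² · 11 · 17 · 23 · 29⁴ = 12168062324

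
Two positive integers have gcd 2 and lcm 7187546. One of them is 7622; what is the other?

1886

Using mn = gcd(m,n)·lcm(m,n) = 2·7187546 = 14375092, we get n = 14375092/7622 = 1886.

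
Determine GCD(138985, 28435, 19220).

gcd(138985, 28435): 138985 = 4·28435 + 25245; 28435 = 1·25245 + 3190; 25245 = 7·3190 + 2915; 3190 = 1·2915 + 275; 2915 = 10·275 + 165; 275 = 1·165 + 110; 165 = 1·110 + 55; 110 = 2·55 + 0 → 55
gcd(55, 19220): 19220 = 349·55 + 25; 55 = 2·25 + 5; 25 = 5·5 + 0 → 5

5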